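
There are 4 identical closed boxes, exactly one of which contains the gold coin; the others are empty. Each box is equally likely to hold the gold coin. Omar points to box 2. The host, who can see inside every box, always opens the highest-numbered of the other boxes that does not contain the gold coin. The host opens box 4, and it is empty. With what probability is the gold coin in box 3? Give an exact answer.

Condition on the true location of the gold coin.
If it is in any of boxes 1, 2, and 3 (prior 1/4 each): box 4 is the highest-numbered option available, probability 1; weight (1/4)·1 = 1/4 each.
If it is in box 4 (prior 1/4): the host opened box 4, so this case is ruled out; weight (1/4)·0 = 0.
The weights sum to 3/4.
So P(the gold coin in box 3 | the host opened box 4) = (1/4) / (3/4) = 1/3.

1/3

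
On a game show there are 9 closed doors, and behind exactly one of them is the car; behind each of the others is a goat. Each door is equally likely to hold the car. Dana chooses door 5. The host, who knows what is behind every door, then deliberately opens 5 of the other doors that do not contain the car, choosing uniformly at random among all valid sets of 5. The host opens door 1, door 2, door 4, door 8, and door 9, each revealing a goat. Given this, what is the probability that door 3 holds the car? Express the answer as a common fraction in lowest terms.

8/27

Consider each possible location of the car in turn.
If it is behind any of doors 1, 2, 4, 8, and 9 (prior 1/9 each): that door was opened and seen not to hold the prize — ruled out; weight (1/9)·0 = 0 each.
If it is behind any of doors 3, 6, and 7 (prior 1/9 each): the host has 21 equally likely choices, so probability 1/21; weight (1/9)·(1/21) = 1/189 each.
If it is behind door 5 (prior 1/9): the host has 56 equally likely choices, so probability 1/56; weight (1/9)·(1/56) = 1/504.
The weights sum to 1/56.
So P(the car behind door 3 | the host opened door 1, door 2, door 4, door 8, and door 9) = (1/189) / (1/56) = 8/27.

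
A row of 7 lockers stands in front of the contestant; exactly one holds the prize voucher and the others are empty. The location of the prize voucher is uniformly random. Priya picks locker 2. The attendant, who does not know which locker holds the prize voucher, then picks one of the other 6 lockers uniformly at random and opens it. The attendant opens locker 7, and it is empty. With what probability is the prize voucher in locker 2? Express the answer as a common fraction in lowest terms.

Because the attendant chose which locker to open without knowing where the prize voucher is, the choice is independent of the prize location. Learning that locker 7 does not hold the prize voucher simply rules out that one location and leaves the remaining 6 lockers still equally likely by symmetry.
So P(the prize voucher in locker 2) = 1/6.

1/6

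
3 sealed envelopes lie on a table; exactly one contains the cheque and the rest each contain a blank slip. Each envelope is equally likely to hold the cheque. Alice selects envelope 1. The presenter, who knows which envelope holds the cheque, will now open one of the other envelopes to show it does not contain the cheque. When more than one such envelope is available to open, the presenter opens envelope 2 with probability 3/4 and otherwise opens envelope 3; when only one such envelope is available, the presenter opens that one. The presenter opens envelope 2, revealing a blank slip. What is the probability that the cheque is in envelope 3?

4/7

Condition on the true location of the cheque.
If it is in envelope 1 (prior 1/3): envelope 2 is available, opened with probability 3/4; weight (1/3)·(3/4) = 1/4.
If it is in envelope 2 (prior 1/3): the presenter opened envelope 2, so this case is ruled out; weight (1/3)·0 = 0.
If it is in envelope 3 (prior 1/3): only envelope 2 is available, probability 1; weight (1/3)·1 = 1/3.
The weights sum to 7/12.
So P(the cheque in envelope 3 | the presenter opened envelope 2) = (1/3) / (7/12) = 4/7.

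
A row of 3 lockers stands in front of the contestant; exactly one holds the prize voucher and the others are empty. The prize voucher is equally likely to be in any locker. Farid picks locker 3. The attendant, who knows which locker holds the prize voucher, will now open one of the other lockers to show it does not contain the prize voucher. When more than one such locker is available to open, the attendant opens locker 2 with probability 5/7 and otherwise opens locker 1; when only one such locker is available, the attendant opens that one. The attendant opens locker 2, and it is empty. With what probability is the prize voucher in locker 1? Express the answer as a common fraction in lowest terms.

7/12

Condition on the true location of the prize voucher.
If it is in locker 1 (prior 1/3): only locker 2 is available, probability 1; weight (1/3)·1 = 1/3.
If it is in locker 2 (prior 1/3): the attendant opened locker 2, so this case is ruled out; weight (1/3)·0 = 0.
If it is in locker 3 (prior 1/3): locker 2 is available, opened with probability 5/7; weight (1/3)·(5/7) = 5/21.
The weights sum to 4/7.
So P(the prize voucher in locker 1 | the attendant opened locker 2) = (1/3) / (4/7) = 7/12.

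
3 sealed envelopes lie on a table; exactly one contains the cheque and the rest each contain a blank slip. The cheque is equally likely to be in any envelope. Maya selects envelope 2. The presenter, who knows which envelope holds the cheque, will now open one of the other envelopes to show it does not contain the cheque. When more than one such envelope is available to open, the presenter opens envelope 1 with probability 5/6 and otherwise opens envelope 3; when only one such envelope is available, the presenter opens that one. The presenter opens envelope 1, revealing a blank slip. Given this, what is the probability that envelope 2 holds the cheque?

5/11

Consider each possible location of the cheque in turn.
If it is in envelope 1 (prior 1/3): the presenter opened envelope 1, so this case is ruled out; weight (1/3)·0 = 0.
If it is in envelope 2 (prior 1/3): envelope 1 is available, opened with probability 5/6; weight (1/3)·(5/6) = 5/18.
If it is in envelope 3 (prior 1/3): only envelope 1 is available, probability 1; weight (1/3)·1 = 1/3.
The weights sum to 11/18.
So P(the cheque in envelope 2 | the presenter opened envelope 1) = (5/18) / (11/18) = 5/11.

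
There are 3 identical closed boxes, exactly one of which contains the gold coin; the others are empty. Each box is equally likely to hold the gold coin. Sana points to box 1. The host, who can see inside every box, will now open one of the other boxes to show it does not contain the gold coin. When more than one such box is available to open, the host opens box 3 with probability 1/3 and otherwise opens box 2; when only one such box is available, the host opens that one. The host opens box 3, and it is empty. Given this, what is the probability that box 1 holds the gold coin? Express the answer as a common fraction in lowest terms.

Condition on the true location of the gold coin.
If it is in box 1 (prior 1/3): box 3 is available, opened with probability 1/3; weight (1/3)·(1/3) = 1/9.
If it is in box 2 (prior 1/3): only box 3 is available, probability 1; weight (1/3)·1 = 1/3.
If it is in box 3 (prior 1/3): the host opened box 3, so this case is ruled out; weight (1/3)·0 = 0.
The weights sum to 4/9.
So P(the gold coin in box 1 | the host opened box 3) = (1/9) / (4/9) = 1/4.

1/4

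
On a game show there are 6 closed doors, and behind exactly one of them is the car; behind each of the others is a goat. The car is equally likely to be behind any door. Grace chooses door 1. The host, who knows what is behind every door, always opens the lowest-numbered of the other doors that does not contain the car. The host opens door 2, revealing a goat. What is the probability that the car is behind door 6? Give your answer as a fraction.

Condition on the true location of the car.
If it is behind any of doors 1, 3, 4, 5, and 6 (prior 1/6 each): door 2 is the lowest-numbered option available, probability 1; weight (1/6)·1 = 1/6 each.
If it is behind door 2 (prior 1/6): the host opened door 2, so this case is ruled out; weight (1/6)·0 = 0.
The weights sum to 5/6.
So P(the car behind door 6 | the host opened door 2) = (1/6) / (5/6) = 1/5.

1/5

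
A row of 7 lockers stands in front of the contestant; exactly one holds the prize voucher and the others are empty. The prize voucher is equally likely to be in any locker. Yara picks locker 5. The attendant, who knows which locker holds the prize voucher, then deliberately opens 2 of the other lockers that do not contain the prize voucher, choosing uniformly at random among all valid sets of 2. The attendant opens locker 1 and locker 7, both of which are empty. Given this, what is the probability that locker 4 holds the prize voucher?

Condition on the true location of the prize voucher.
If it is in either of lockers 1 and 7 (prior 1/7 each): that locker was opened and seen not to hold the prize — ruled out; weight (1/7)·0 = 0 each.
If it is in any of lockers 2, 3, 4, and 6 (prior 1/7 each): the attendant has 10 equally likely choices, so probability 1/10; weight (1/7)·(1/10) = 1/70 each.
If it is in locker 5 (prior 1/7): the attendant has 15 equally likely choices, so probability 1/15; weight (1/7)·(1/15) = 1/105.
The weights sum to 1/15.
So P(the prize voucher in locker 4 | the attendant opened locker 1 and locker 7) = (1/70) / (1/15) = 3/14.

3/14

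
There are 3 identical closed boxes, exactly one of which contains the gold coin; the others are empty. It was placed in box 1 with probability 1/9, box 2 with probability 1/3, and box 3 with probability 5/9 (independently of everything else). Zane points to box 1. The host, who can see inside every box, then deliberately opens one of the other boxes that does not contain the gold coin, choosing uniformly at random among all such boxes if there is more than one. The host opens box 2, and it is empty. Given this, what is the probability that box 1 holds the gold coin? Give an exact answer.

Consider each possible location of the gold coin in turn.
If it is in box 1 (prior 1/9): the host has 2 equally likely choices, so probability 1/2; weight (1/9)·(1/2) = 1/18.
If it is in box 2 (prior 1/3): the host opened box 2, so this case is ruled out; weight (1/3)·0 = 0.
If it is in box 3 (prior 5/9): the host has no choice, probability 1; weight (5/9)·1 = 5/9.
The weights sum to 11/18.
So P(the gold coin in box 1 | the host opened box 2) = (1/18) / (11/18) = 1/11.

1/11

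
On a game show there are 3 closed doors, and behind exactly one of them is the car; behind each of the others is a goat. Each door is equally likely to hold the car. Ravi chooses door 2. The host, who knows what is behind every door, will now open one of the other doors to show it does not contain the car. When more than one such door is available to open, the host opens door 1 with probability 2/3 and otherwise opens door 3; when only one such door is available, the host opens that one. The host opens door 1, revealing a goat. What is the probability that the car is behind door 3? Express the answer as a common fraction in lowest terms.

3/5

Condition on the true location of the car.
If it is behind door 1 (prior 1/3): the host opened door 1, so this case is ruled out; weight (1/3)·0 = 0.
If it is behind door 2 (prior 1/3): door 1 is available, opened with probability 2/3; weight (1/3)·(2/3) = 2/9.
If it is behind door 3 (prior 1/3): only door 1 is available, probability 1; weight (1/3)·1 = 1/3.
The weights sum to 5/9.
So P(the car behind door 3 | the host opened door 1) = (1/3) / (5/9) = 3/5.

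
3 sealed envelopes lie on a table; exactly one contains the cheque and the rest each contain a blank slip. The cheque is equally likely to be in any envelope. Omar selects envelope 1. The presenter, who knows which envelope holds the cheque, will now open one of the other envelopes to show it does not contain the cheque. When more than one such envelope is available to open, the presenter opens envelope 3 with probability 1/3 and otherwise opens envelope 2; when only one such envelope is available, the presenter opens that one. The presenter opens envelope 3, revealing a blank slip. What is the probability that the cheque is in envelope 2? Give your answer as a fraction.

Apply Bayes' rule, conditioning on where the cheque actually is.
If it is in envelope 1 (prior 1/3): envelope 3 is available, opened with probability 1/3; weight (1/3)·(1/3) = 1/9.
If it is in envelope 2 (prior 1/3): only envelope 3 is available, probability 1; weight (1/3)·1 = 1/3.
If it is in envelope 3 (prior 1/3): the presenter opened envelope 3, so this case is ruled out; weight (1/3)·0 = 0.
The weights sum to 4/9.
So P(the cheque in envelope 2 | the presenter opened envelope 3) = (1/3) / (4/9) = 3/4.

3/4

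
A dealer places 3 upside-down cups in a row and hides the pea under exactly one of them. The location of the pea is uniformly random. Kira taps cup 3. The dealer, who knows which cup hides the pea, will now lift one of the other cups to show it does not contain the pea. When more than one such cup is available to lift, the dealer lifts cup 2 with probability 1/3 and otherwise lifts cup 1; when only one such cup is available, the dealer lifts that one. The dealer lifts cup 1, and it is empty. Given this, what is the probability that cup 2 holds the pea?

Consider each possible location of the pea in turn.
If it is under cup 1 (prior 1/3): the dealer opened cup 1, so this case is ruled out; weight (1/3)·0 = 0.
If it is under cup 2 (prior 1/3): only cup 1 is available, probability 1; weight (1/3)·1 = 1/3.
If it is under cup 3 (prior 1/3): cup 2 is available but not opened, probability 2/3; weight (1/3)·(2/3) = 2/9.
The weights sum to 5/9.
So P(the pea under cup 2 | the dealer opened cup 1) = (1/3) / (5/9) = 3/5.

3/5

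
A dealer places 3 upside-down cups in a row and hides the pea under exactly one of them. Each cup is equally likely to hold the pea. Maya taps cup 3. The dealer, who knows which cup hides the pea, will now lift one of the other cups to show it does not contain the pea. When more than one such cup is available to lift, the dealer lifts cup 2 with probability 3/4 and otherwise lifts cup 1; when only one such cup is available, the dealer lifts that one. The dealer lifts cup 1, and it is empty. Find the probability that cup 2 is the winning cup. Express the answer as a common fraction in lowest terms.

4/5

Apply Bayes' rule, conditioning on where the pea actually is.
If it is under cup 1 (prior 1/3): the dealer opened cup 1, so this case is ruled out; weight (1/3)·0 = 0.
If it is under cup 2 (prior 1/3): only cup 1 is available, probability 1; weight (1/3)·1 = 1/3.
If it is under cup 3 (prior 1/3): cup 2 is available but not opened, probability 1/4; weight (1/3)·(1/4) = 1/12.
The weights sum to 5/12.
So P(the pea under cup 2 | the dealer opened cup 1) = (1/3) / (5/12) = 4/5.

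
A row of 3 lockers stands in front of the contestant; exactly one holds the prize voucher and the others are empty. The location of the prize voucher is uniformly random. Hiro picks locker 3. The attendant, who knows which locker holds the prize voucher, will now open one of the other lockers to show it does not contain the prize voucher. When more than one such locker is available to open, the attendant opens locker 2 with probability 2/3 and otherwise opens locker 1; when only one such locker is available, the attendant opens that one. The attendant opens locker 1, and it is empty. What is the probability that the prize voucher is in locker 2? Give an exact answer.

Apply Bayes' rule, conditioning on where the prize voucher actually is.
If it is in locker 1 (prior 1/3): the attendant opened locker 1, so this case is ruled out; weight (1/3)·0 = 0.
If it is in locker 2 (prior 1/3): only locker 1 is available, probability 1; weight (1/3)·1 = 1/3.
If it is in locker 3 (prior 1/3): locker 2 is available but not opened, probability 1/3; weight (1/3)·(1/3) = 1/9.
The weights sum to 4/9.
So P(the prize voucher in locker 2 | the attendant opened locker 1) = (1/3) / (4/9) = 3/4.

3/4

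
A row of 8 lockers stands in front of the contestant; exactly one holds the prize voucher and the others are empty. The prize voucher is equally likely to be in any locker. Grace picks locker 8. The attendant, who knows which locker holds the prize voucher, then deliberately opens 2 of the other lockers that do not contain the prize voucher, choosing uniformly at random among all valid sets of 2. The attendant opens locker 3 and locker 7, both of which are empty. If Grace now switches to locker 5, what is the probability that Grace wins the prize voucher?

7/40

Consider each possible location of the prize voucher in turn.
If it is in any of lockers 1, 2, 4, 5, and 6 (prior 1/8 each): the attendant has 15 equally likely choices, so probability 1/15; weight (1/8)·(1/15) = 1/120 each.
If it is in either of lockers 3 and 7 (prior 1/8 each): that locker was opened and seen not to hold the prize — ruled out; weight (1/8)·0 = 0 each.
If it is in locker 8 (prior 1/8): the attendant has 21 equally likely choices, so probability 1/21; weight (1/8)·(1/21) = 1/168.
The weights sum to 1/21.
So P(the prize voucher in locker 5 | the attendant opened locker 3 and locker 7) = (1/120) / (1/21) = 7/40.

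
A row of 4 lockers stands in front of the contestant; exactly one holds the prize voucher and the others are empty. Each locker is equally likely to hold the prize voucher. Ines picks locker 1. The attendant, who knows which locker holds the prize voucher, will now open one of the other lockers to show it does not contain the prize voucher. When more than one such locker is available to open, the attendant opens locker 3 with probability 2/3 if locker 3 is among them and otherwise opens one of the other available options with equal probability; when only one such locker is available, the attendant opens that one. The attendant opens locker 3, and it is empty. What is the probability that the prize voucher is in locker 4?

1/3

Consider each possible location of the prize voucher in turn.
If it is in any of lockers 1, 2, and 4 (prior 1/4 each): locker 3 is available, opened with probability 2/3; weight (1/4)·(2/3) = 1/6 each.
If it is in locker 3 (prior 1/4): the attendant opened locker 3, so this case is ruled out; weight (1/4)·0 = 0.
The weights sum to 1/2.
So P(the prize voucher in locker 4 | the attendant opened locker 3) = (1/6) / (1/2) = 1/3.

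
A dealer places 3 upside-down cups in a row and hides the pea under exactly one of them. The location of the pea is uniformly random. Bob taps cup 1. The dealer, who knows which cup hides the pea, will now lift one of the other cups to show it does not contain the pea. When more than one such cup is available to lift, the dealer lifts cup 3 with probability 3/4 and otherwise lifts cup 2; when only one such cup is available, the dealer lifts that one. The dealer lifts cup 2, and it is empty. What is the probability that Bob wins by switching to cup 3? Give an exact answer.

Apply Bayes' rule, conditioning on where the pea actually is.
If it is under cup 1 (prior 1/3): cup 3 is available but not opened, probability 1/4; weight (1/3)·(1/4) = 1/12.
If it is under cup 2 (prior 1/3): the dealer opened cup 2, so this case is ruled out; weight (1/3)·0 = 0.
If it is under cup 3 (prior 1/3): only cup 2 is available, probability 1; weight (1/3)·1 = 1/3.
The weights sum to 5/12.
So P(the pea under cup 3 | the dealer opened cup 2) = (1/3) / (5/12) = 4/5.

4/5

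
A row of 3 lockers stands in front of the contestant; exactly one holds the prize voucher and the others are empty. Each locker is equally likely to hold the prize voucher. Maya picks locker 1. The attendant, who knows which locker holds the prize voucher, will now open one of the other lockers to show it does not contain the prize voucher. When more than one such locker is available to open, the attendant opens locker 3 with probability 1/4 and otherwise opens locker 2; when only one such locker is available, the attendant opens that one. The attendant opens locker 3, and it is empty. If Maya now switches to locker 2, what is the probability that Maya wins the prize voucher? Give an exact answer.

4/5

Apply Bayes' rule, conditioning on where the prize voucher actually is.
If it is in locker 1 (prior 1/3): locker 3 is available, opened with probability 1/4; weight (1/3)·(1/4) = 1/12.
If it is in locker 2 (prior 1/3): only locker 3 is available, probability 1; weight (1/3)·1 = 1/3.
If it is in locker 3 (prior 1/3): the attendant opened locker 3, so this case is ruled out; weight (1/3)·0 = 0.
The weights sum to 5/12.
So P(the prize voucher in locker 2 | the attendant opened locker 3) = (1/3) / (5/12) = 4/5.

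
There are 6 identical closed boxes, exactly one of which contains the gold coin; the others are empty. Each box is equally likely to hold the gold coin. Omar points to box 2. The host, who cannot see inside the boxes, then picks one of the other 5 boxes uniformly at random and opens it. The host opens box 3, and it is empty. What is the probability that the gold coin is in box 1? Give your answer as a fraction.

Apply Bayes' rule, conditioning on where the gold coin actually is.
If it is in any of boxes 1, 2, 4, 5, and 6 (prior 1/6 each): the host picks box 3 with probability 1/5 regardless, and it is not the prize; weight (1/6)·(1/5) = 1/30 each.
If it is in box 3 (prior 1/6): the host opened box 3, so this case is ruled out; weight (1/6)·0 = 0.
The weights sum to 1/6.
So P(the gold coin in box 1 | the host opened box 3) = (1/30) / (1/6) = 1/5.

1/5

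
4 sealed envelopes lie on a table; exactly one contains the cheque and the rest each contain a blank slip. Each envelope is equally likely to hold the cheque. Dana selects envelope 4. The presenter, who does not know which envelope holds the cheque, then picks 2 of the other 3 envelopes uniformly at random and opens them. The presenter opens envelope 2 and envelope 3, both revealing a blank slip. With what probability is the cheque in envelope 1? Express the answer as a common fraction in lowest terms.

1/2

Apply Bayes' rule, conditioning on where the cheque actually is.
If it is in either of envelopes 1 and 4 (prior 1/4 each): the presenter picks exactly this set with probability 1/3 regardless, and none is the prize; weight (1/4)·(1/3) = 1/12 each.
If it is in either of envelopes 2 and 3 (prior 1/4 each): that envelope was opened and seen not to hold the prize — ruled out; weight (1/4)·0 = 0 each.
The weights sum to 1/6.
So P(the cheque in envelope 1 | the presenter opened envelope 2 and envelope 3) = (1/12) / (1/6) = 1/2.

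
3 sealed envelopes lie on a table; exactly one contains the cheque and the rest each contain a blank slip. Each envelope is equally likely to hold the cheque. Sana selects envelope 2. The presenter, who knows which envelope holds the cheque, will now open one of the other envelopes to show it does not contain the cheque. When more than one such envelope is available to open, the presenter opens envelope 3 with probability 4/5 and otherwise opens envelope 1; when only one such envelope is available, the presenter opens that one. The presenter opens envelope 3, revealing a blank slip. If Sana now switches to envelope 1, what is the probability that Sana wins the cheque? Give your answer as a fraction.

5/9

Apply Bayes' rule, conditioning on where the cheque actually is.
If it is in envelope 1 (prior 1/3): only envelope 3 is available, probability 1; weight (1/3)·1 = 1/3.
If it is in envelope 2 (prior 1/3): envelope 3 is available, opened with probability 4/5; weight (1/3)·(4/5) = 4/15.
If it is in envelope 3 (prior 1/3): the presenter opened envelope 3, so this case is ruled out; weight (1/3)·0 = 0.
The weights sum to 3/5.
So P(the cheque in envelope 1 | the presenter opened envelope 3) = (1/3) / (3/5) = 5/9.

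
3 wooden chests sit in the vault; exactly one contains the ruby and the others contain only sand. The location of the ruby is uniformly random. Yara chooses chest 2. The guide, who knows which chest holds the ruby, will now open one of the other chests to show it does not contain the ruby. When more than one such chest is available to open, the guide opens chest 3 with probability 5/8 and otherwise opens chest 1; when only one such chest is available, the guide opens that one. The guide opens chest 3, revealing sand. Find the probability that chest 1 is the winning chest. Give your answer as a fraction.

8/13

Condition on the true location of the ruby.
If it is in chest 1 (prior 1/3): only chest 3 is available, probability 1; weight (1/3)·1 = 1/3.
If it is in chest 2 (prior 1/3): chest 3 is available, opened with probability 5/8; weight (1/3)·(5/8) = 5/24.
If it is in chest 3 (prior 1/3): the guide opened chest 3, so this case is ruled out; weight (1/3)·0 = 0.
The weights sum to 13/24.
So P(the ruby in chest 1 | the guide opened chest 3) = (1/3) / (13/24) = 8/13.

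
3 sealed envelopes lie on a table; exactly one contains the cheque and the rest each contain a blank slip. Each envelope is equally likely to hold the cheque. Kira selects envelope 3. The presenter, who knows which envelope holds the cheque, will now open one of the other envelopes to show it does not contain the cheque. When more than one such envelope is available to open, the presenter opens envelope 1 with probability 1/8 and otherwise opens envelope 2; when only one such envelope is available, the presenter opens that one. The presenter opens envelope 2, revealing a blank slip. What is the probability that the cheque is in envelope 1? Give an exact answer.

Apply Bayes' rule, conditioning on where the cheque actually is.
If it is in envelope 1 (prior 1/3): only envelope 2 is available, probability 1; weight (1/3)·1 = 1/3.
If it is in envelope 2 (prior 1/3): the presenter opened envelope 2, so this case is ruled out; weight (1/3)·0 = 0.
If it is in envelope 3 (prior 1/3): envelope 1 is available but not opened, probability 7/8; weight (1/3)·(7/8) = 7/24.
The weights sum to 5/8.
So P(the cheque in envelope 1 | the presenter opened envelope 2) = (1/3) / (5/8) = 8/15.

8/15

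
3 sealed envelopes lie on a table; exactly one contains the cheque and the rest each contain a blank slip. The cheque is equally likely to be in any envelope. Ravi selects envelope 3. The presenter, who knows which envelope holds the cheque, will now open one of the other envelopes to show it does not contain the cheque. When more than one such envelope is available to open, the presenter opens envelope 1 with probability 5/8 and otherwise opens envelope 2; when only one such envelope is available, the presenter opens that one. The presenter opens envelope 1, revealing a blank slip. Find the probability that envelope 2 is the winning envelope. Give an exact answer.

8/13

Consider each possible location of the cheque in turn.
If it is in envelope 1 (prior 1/3): the presenter opened envelope 1, so this case is ruled out; weight (1/3)·0 = 0.
If it is in envelope 2 (prior 1/3): only envelope 1 is available, probability 1; weight (1/3)·1 = 1/3.
If it is in envelope 3 (prior 1/3): envelope 1 is available, opened with probability 5/8; weight (1/3)·(5/8) = 5/24.
The weights sum to 13/24.
So P(the cheque in envelope 2 | the presenter opened envelope 1) = (1/3) / (13/24) = 8/13.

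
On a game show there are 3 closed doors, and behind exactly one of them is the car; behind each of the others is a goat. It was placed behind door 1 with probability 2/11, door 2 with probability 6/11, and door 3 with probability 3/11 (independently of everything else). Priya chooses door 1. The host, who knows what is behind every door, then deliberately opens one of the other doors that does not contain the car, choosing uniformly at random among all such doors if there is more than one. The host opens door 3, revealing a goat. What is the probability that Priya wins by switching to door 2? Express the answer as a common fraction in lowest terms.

6/7

Condition on the true location of the car.
If it is behind door 1 (prior 2/11): the host has 2 equally likely choices, so probability 1/2; weight (2/11)·(1/2) = 1/11.
If it is behind door 2 (prior 6/11): the host has no choice, probability 1; weight (6/11)·1 = 6/11.
If it is behind door 3 (prior 3/11): the host opened door 3, so this case is ruled out; weight (3/11)·0 = 0.
The weights sum to 7/11.
So P(the car behind door 2 | the host opened door 3) = (6/11) / (7/11) = 6/7.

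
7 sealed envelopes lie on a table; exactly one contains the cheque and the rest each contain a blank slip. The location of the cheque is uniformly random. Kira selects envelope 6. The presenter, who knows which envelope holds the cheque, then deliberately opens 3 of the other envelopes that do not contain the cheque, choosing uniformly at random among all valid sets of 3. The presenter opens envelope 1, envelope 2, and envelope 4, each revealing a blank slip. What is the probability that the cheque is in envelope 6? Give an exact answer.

Condition on the true location of the cheque.
If it is in any of envelopes 1, 2, and 4 (prior 1/7 each): that envelope was opened and seen not to hold the prize — ruled out; weight (1/7)·0 = 0 each.
If it is in any of envelopes 3, 5, and 7 (prior 1/7 each): the presenter has 10 equally likely choices, so probability 1/10; weight (1/7)·(1/10) = 1/70 each.
If it is in envelope 6 (prior 1/7): the presenter has 20 equally likely choices, so probability 1/20; weight (1/7)·(1/20) = 1/140.
The weights sum to 1/20.
So P(the cheque in envelope 6 | the presenter opened envelope 1, envelope 2, and envelope 4) = (1/140) / (1/20) = 1/7.

1/7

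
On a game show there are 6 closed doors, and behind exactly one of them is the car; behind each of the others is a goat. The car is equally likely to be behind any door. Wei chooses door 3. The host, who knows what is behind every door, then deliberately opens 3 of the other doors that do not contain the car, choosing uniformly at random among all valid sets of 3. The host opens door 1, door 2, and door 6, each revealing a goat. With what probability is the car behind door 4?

5/12

Condition on the true location of the car.
If it is behind any of doors 1, 2, and 6 (prior 1/6 each): that door was opened and seen not to hold the prize — ruled out; weight (1/6)·0 = 0 each.
If it is behind door 3 (prior 1/6): the host has 10 equally likely choices, so probability 1/10; weight (1/6)·(1/10) = 1/60.
If it is behind either of doors 4 and 5 (prior 1/6 each): the host has 4 equally likely choices, so probability 1/4; weight (1/6)·(1/4) = 1/24 each.
The weights sum to 1/10.
So P(the car behind door 4 | the host opened door 1, door 2, and door 6) = (1/24) / (1/10) = 5/12.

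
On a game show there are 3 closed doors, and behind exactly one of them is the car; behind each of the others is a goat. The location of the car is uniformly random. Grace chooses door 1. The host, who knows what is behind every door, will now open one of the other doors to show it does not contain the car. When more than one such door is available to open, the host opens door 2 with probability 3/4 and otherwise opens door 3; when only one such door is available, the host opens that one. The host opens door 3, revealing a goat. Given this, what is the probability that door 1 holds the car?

Consider each possible location of the car in turn.
If it is behind door 1 (prior 1/3): door 2 is available but not opened, probability 1/4; weight (1/3)·(1/4) = 1/12.
If it is behind door 2 (prior 1/3): only door 3 is available, probability 1; weight (1/3)·1 = 1/3.
If it is behind door 3 (prior 1/3): the host opened door 3, so this case is ruled out; weight (1/3)·0 = 0.
The weights sum to 5/12.
So P(the car behind door 1 | the host opened door 3) = (1/12) / (5/12) = 1/5.

1/5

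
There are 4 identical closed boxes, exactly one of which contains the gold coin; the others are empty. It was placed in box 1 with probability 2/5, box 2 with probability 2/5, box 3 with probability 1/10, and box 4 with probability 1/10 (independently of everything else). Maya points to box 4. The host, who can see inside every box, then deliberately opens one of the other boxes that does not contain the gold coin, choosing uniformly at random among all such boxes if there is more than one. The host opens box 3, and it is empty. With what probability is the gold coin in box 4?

Condition on the true location of the gold coin.
If it is in either of boxes 1 and 2 (prior 2/5 each): the host has 2 equally likely choices, so probability 1/2; weight (2/5)·(1/2) = 1/5 each.
If it is in box 3 (prior 1/10): the host opened box 3, so this case is ruled out; weight (1/10)·0 = 0.
If it is in box 4 (prior 1/10): the host has 3 equally likely choices, so probability 1/3; weight (1/10)·(1/3) = 1/30.
The weights sum to 13/30.
So P(the gold coin in box 4 | the host opened box 3) = (1/30) / (13/30) = 1/13.

1/13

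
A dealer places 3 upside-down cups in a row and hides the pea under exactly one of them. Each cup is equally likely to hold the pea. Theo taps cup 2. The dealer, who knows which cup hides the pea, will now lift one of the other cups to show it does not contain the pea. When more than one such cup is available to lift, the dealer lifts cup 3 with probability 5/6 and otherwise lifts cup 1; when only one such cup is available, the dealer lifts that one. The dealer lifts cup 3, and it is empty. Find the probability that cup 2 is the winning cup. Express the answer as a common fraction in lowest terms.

5/11

Condition on the true location of the pea.
If it is under cup 1 (prior 1/3): only cup 3 is available, probability 1; weight (1/3)·1 = 1/3.
If it is under cup 2 (prior 1/3): cup 3 is available, opened with probability 5/6; weight (1/3)·(5/6) = 5/18.
If it is under cup 3 (prior 1/3): the dealer opened cup 3, so this case is ruled out; weight (1/3)·0 = 0.
The weights sum to 11/18.
So P(the pea under cup 2 | the dealer opened cup 3) = (5/18) / (11/18) = 5/11.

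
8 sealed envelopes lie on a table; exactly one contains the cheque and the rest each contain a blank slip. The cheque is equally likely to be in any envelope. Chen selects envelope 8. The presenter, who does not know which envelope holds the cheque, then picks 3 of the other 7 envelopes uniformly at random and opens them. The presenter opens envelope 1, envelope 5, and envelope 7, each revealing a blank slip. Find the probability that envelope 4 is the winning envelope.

Condition on the true location of the cheque.
If it is in any of envelopes 1, 5, and 7 (prior 1/8 each): that envelope was opened and seen not to hold the prize — ruled out; weight (1/8)·0 = 0 each.
If it is in any of envelopes 2, 3, 4, 6, and 8 (prior 1/8 each): the presenter picks exactly this set with probability 1/35 regardless, and none is the prize; weight (1/8)·(1/35) = 1/280 each.
The weights sum to 1/56.
So P(the cheque in envelope 4 | the presenter opened envelope 1, envelope 5, and envelope 7) = (1/280) / (1/56) = 1/5.

1/5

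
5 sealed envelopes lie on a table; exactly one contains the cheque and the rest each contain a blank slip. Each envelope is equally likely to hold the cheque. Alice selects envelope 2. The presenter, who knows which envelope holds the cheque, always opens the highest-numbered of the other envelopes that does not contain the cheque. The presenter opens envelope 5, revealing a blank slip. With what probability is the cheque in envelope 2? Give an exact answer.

1/4

Apply Bayes' rule, conditioning on where the cheque actually is.
If it is in any of envelopes 1, 2, 3, and 4 (prior 1/5 each): envelope 5 is the highest-numbered option available, probability 1; weight (1/5)·1 = 1/5 each.
If it is in envelope 5 (prior 1/5): the presenter opened envelope 5, so this case is ruled out; weight (1/5)·0 = 0.
The weights sum to 4/5.
So P(the cheque in envelope 2 | the presenter opened envelope 5) = (1/5) / (4/5) = 1/4.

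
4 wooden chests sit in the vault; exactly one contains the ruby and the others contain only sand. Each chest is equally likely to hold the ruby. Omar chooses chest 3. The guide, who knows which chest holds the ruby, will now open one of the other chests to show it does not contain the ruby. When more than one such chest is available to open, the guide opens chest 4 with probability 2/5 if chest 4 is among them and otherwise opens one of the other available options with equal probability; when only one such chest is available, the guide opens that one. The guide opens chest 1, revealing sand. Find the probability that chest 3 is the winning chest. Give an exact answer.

Condition on the true location of the ruby.
If it is in chest 1 (prior 1/4): the guide opened chest 1, so this case is ruled out; weight (1/4)·0 = 0.
If it is in chest 2 (prior 1/4): chest 4 is available but not opened, probability 3/5; weight (1/4)·(3/5) = 3/20.
If it is in chest 3 (prior 1/4): chest 4 is available but not opened; chest 1 gets probability (1 − 2/5)/2 = 3/10; weight (1/4)·(3/10) = 3/40.
If it is in chest 4 (prior 1/4): chest 4 holds the prize so is unavailable; the guide chooses uniformly among the 2 others, probability 1/2; weight (1/4)·(1/2) = 1/8.
The weights sum to 7/20.
So P(the ruby in chest 3 | the guide opened chest 1) = (3/40) / (7/20) = 3/14.

3/14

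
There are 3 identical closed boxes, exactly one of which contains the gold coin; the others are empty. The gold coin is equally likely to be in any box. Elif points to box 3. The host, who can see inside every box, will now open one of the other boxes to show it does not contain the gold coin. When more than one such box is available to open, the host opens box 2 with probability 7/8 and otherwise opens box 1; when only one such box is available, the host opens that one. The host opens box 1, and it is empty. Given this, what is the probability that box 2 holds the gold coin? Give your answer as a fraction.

8/9

Condition on the true location of the gold coin.
If it is in box 1 (prior 1/3): the host opened box 1, so this case is ruled out; weight (1/3)·0 = 0.
If it is in box 2 (prior 1/3): only box 1 is available, probability 1; weight (1/3)·1 = 1/3.
If it is in box 3 (prior 1/3): box 2 is available but not opened, probability 1/8; weight (1/3)·(1/8) = 1/24.
The weights sum to 3/8.
So P(the gold coin in box 2 | the host opened box 1) = (1/3) / (3/8) = 8/9.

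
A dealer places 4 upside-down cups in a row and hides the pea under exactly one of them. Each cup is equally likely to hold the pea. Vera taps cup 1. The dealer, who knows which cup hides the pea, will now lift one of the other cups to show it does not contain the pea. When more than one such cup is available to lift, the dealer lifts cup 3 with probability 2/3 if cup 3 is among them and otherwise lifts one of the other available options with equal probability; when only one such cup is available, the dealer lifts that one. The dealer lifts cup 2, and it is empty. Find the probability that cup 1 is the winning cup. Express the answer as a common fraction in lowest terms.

Condition on the true location of the pea.
If it is under cup 1 (prior 1/4): cup 3 is available but not opened; cup 2 gets probability (1 − 2/3)/2 = 1/6; weight (1/4)·(1/6) = 1/24.
If it is under cup 2 (prior 1/4): the dealer opened cup 2, so this case is ruled out; weight (1/4)·0 = 0.
If it is under cup 3 (prior 1/4): cup 3 holds the prize so is unavailable; the dealer chooses uniformly among the 2 others, probability 1/2; weight (1/4)·(1/2) = 1/8.
If it is under cup 4 (prior 1/4): cup 3 is available but not opened, probability 1/3; weight (1/4)·(1/3) = 1/12.
The weights sum to 1/4.
So P(the pea under cup 1 | the dealer opened cup 2) = (1/24) / (1/4) = 1/6.

1/6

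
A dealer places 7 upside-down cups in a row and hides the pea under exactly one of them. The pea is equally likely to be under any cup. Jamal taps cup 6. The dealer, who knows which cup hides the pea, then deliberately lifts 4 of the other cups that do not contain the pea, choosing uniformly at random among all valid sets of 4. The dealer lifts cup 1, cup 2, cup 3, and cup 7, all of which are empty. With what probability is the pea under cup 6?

1/7

Apply Bayes' rule, conditioning on where the pea actually is.
If it is under any of cups 1, 2, 3, and 7 (prior 1/7 each): that cup was opened and seen not to hold the prize — ruled out; weight (1/7)·0 = 0 each.
If it is under either of cups 4 and 5 (prior 1/7 each): the dealer has 5 equally likely choices, so probability 1/5; weight (1/7)·(1/5) = 1/35 each.
If it is under cup 6 (prior 1/7): the dealer has 15 equally likely choices, so probability 1/15; weight (1/7)·(1/15) = 1/105.
The weights sum to 1/15.
So P(the pea under cup 6 | the dealer opened cup 1, cup 2, cup 3, and cup 7) = (1/105) / (1/15) = 1/7.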